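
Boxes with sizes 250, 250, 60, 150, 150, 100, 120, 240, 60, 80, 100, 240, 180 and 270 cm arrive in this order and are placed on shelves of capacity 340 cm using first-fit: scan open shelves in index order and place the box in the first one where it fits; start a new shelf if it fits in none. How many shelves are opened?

  250 → shelf 1 (new)  [load 250/340]
  250 → shelf 2 (new)  [load 250/340]
  60 → shelf 1  [load 310/340]
  150 → shelf 3 (new)  [load 150/340]
  150 → shelf 3  [load 300/340]
  100 → shelf 4 (new)  [load 100/340]
  120 → shelf 4  [load 220/340]
  240 → shelf 5 (new)  [load 240/340]
  60 → shelf 2  [load 310/340]
  80 → shelf 4  [load 300/340]
  100 → shelf 5  [load 340/340]
  240 → shelf 6 (new)  [load 240/340]
  180 → shelf 7 (new)  [load 180/340]
  270 → shelf 8 (new)  [load 270/340]
8 shelves opened.

8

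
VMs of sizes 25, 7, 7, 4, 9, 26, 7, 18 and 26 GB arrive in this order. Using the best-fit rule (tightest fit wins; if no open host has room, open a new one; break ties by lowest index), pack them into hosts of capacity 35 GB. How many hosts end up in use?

5

  25 → host 1 (new)  [load 25/35]
  7 → host 1  [load 32/35]
  7 → host 2 (new)  [load 7/35]
  4 → host 2  [load 11/35]
  9 → host 2  [load 20/35]
  26 → host 3 (new)  [load 26/35]
  7 → host 3  [load 33/35]
  18 → host 4 (new)  [load 18/35]
  26 → host 5 (new)  [load 26/35]
5 hosts opened.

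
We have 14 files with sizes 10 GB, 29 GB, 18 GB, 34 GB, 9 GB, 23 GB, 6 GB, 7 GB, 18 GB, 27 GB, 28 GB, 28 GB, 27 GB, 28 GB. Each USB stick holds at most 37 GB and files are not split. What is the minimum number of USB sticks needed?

Total = 34 + 29 + 28 + 28 + 28 + 27 + 27 + 23 + 18 + 18 + 10 + 9 + 7 + 6 = 292 GB.
Lower bound: ⌈292/37⌉ = 8 USB sticks.
A packing using 9 USB sticks:
  USB stick 1: 34 = 34
  USB stick 2: 29 + 7 = 36
  USB stick 3: 28 + 9 = 37
  USB stick 4: 28 + 6 = 34
  USB stick 5: 28 = 28
  USB stick 6: 27 + 10 = 37
  USB stick 7: 27 = 27
  USB stick 8: 23 = 23
  USB stick 9: 18 + 18 = 36
No arrangement into 8 USB sticks stays within capacity, so 9 is optimal.

9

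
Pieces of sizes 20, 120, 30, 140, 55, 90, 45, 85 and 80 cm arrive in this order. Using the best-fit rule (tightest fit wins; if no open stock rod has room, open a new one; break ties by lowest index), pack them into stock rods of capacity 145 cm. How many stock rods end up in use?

  20 → stock rod 1 (new)  [load 20/145]
  120 → stock rod 1  [load 140/145]
  30 → stock rod 2 (new)  [load 30/145]
  140 → stock rod 3 (new)  [load 140/145]
  55 → stock rod 2  [load 85/145]
  90 → stock rod 4 (new)  [load 90/145]
  45 → stock rod 4  [load 135/145]
  85 → stock rod 5 (new)  [load 85/145]
  80 → stock rod 6 (new)  [load 80/145]
6 stock rods opened.

6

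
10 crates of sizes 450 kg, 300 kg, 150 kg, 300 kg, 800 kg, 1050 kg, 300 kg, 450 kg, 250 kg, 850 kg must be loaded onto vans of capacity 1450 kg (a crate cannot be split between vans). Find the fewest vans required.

4

Total = 1050 + 850 + 800 + 450 + 450 + 300 + 300 + 300 + 250 + 150 = 4900 kg.
Lower bound: ⌈4900/1450⌉ = 4 vans.
A packing using 4 vans:
  van 1: 1050 + 300 = 1350
  van 2: 850 + 450 + 150 = 1450
  van 3: 800 + 450 = 1250
  van 4: 300 + 300 + 250 = 850
This matches the lower bound, so 4 is optimal.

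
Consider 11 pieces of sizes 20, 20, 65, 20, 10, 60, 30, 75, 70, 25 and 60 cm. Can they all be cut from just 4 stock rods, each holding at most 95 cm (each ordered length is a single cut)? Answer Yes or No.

No

Total = 455 cm; ⌈455/95⌉ = 5.
At least 5 stock rods are required, but only 4 are allowed.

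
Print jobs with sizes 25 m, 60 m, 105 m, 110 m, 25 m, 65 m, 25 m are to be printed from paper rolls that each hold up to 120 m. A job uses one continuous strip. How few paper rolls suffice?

4

Total = 110 + 105 + 65 + 60 + 25 + 25 + 25 = 415 m.
Lower bound: ⌈415/120⌉ = 4 paper rolls.
A packing using 4 paper rolls:
  roll 1: 110 = 110
  roll 2: 105 = 105
  roll 3: 65 + 25 + 25 = 115
  roll 4: 60 + 25 = 85
This matches the lower bound, so 4 is optimal.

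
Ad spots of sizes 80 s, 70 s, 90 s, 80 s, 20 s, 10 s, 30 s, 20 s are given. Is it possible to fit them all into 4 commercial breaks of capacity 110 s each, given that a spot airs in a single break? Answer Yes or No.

Yes

A valid assignment using 4 commercial breaks:
  break 1: 90 + 20 = 110
  break 2: 80 + 30 = 110
  break 3: 80 + 20 + 10 = 110
  break 4: 70 = 70
Every load is within 110 s, so 4 commercial breaks suffice.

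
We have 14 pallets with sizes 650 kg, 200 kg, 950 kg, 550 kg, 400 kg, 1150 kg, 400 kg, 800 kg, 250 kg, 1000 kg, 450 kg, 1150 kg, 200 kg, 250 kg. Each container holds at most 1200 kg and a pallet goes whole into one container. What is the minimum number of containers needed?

8

Total = 1150 + 1150 + 1000 + 950 + 800 + 650 + 550 + 450 + 400 + 400 + 250 + 250 + 200 + 200 = 8400 kg.
Lower bound: ⌈8400/1200⌉ = 7 containers.
A packing using 8 containers:
  container 1: 1150 = 1150
  container 2: 1150 = 1150
  container 3: 1000 + 200 = 1200
  container 4: 950 + 250 = 1200
  container 5: 800 + 400 = 1200
  container 6: 650 + 550 = 1200
  container 7: 450 + 400 + 250 = 1100
  container 8: 200 = 200
No arrangement into 7 containers stays within capacity, so 8 is optimal.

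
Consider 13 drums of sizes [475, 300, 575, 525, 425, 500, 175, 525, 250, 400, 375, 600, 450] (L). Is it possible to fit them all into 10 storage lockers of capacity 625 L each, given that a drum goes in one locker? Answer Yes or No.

No

Total = 5575 L; ⌈5575/625⌉ = 9.
10 drums each exceed half the capacity and cannot share a locker, forcing at least 10 storage lockers.
The bound of 10 does not rule out 10, but exhaustive search shows no assignment into 10 storage lockers of capacity 625 L exists — the minimum is 11.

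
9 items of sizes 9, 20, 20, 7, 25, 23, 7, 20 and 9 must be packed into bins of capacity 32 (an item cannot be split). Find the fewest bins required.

Total = 25 + 23 + 20 + 20 + 20 + 9 + 9 + 7 + 7 = 140.
Lower bound: ⌈140/32⌉ = 5 bins.
A packing using 5 bins:
  bin 1: 25 + 7 = 32
  bin 2: 23 + 9 = 32
  bin 3: 20 + 9 = 29
  bin 4: 20 + 7 = 27
  bin 5: 20 = 20
This matches the lower bound, so 5 is optimal.

5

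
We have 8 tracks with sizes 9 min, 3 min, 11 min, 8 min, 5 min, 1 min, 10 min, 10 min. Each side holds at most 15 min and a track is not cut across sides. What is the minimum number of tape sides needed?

5

Total = 11 + 10 + 10 + 9 + 8 + 5 + 3 + 1 = 57 min.
Lower bound: ⌈57/15⌉ = 4 tape sides.
Also, 5 tracks each exceed 15/2 min, and no two of those can share a side, so at least 5 tape sides are needed.
A packing using 5 tape sides:
  side 1: 11 + 3 + 1 = 15
  side 2: 10 + 5 = 15
  side 3: 10 = 10
  side 4: 9 = 9
  side 5: 8 = 8
This matches the lower bound, so 5 is optimal.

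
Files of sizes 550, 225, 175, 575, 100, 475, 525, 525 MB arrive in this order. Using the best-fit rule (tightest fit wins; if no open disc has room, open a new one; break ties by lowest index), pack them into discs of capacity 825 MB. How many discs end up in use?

  550 → disc 1 (new)  [load 550/825]
  225 → disc 1  [load 775/825]
  175 → disc 2 (new)  [load 175/825]
  575 → disc 2  [load 750/825]
  100 → disc 3 (new)  [load 100/825]
  475 → disc 3  [load 575/825]
  525 → disc 4 (new)  [load 525/825]
  525 → disc 5 (new)  [load 525/825]
5 discs opened.

5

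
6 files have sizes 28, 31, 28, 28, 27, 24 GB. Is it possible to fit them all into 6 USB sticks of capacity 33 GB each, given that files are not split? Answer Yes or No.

Yes

A valid assignment using 6 USB sticks:
  USB stick 1: 31 = 31
  USB stick 2: 28 = 28
  USB stick 3: 28 = 28
  USB stick 4: 28 = 28
  USB stick 5: 27 = 27
  USB stick 6: 24 = 24
Every load is within 33 GB, so 6 USB sticks suffice.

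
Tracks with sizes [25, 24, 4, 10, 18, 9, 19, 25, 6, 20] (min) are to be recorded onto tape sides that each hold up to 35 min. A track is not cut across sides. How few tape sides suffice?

Total = 25 + 25 + 24 + 20 + 19 + 18 + 10 + 9 + 6 + 4 = 160 min.
Lower bound: ⌈160/35⌉ = 5 tape sides.
Also, 6 tracks each exceed 35/2 min, and no two of those can share a side, so at least 6 tape sides are needed.
A packing using 6 tape sides:
  side 1: 25 + 10 = 35
  side 2: 25 + 9 = 34
  side 3: 24 + 6 + 4 = 34
  side 4: 20 = 20
  side 5: 19 = 19
  side 6: 18 = 18
This matches the lower bound, so 6 is optimal.

6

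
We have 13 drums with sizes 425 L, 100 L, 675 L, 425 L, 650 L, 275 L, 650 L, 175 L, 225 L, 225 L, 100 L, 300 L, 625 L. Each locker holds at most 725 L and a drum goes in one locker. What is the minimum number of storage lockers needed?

7

Total = 675 + 650 + 650 + 625 + 425 + 425 + 300 + 275 + 225 + 225 + 175 + 100 + 100 = 4850 L.
Lower bound: ⌈4850/725⌉ = 7 storage lockers.
A packing using 7 storage lockers:
  locker 1: 675 = 675
  locker 2: 650 = 650
  locker 3: 650 = 650
  locker 4: 625 + 100 = 725
  locker 5: 425 + 300 = 725
  locker 6: 425 + 275 = 700
  locker 7: 225 + 225 + 175 + 100 = 725
This matches the lower bound, so 7 is optimal.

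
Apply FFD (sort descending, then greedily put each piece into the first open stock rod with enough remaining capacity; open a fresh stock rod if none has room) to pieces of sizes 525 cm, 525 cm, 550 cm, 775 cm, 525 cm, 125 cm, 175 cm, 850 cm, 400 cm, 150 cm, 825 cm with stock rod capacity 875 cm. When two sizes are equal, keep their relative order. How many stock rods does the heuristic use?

Sorted descending: 850, 825, 775, 550, 525, 525, 525, 400, 175, 150, 125.
  850 → stock rod 1 (new)  [load 850/875]
  825 → stock rod 2 (new)  [load 825/875]
  775 → stock rod 3 (new)  [load 775/875]
  550 → stock rod 4 (new)  [load 550/875]
  525 → stock rod 5 (new)  [load 525/875]
  525 → stock rod 6 (new)  [load 525/875]
  525 → stock rod 7 (new)  [load 525/875]
  400 → stock rod 8 (new)  [load 400/875]
  175 → stock rod 4  [load 725/875]
  150 → stock rod 4  [load 875/875]
  125 → stock rod 5  [load 650/875]
8 stock rods opened.

8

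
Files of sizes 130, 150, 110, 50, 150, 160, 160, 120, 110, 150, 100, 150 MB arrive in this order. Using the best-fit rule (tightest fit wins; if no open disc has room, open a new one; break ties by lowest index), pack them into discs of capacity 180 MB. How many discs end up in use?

  130 → disc 1 (new)  [load 130/180]
  150 → disc 2 (new)  [load 150/180]
  110 → disc 3 (new)  [load 110/180]
  50 → disc 1  [load 180/180]
  150 → disc 4 (new)  [load 150/180]
  160 → disc 5 (new)  [load 160/180]
  160 → disc 6 (new)  [load 160/180]
  120 → disc 7 (new)  [load 120/180]
  110 → disc 8 (new)  [load 110/180]
  150 → disc 9 (new)  [load 150/180]
  100 → disc 10 (new)  [load 100/180]
  150 → disc 11 (new)  [load 150/180]
11 discs opened.

11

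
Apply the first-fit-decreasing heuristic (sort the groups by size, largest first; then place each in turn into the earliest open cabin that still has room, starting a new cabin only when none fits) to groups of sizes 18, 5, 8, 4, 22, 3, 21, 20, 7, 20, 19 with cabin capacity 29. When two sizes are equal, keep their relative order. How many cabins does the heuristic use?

Sorted descending: 22, 21, 20, 20, 19, 18, 8, 7, 5, 4, 3.
  22 → cabin 1 (new)  [load 22/29]
  21 → cabin 2 (new)  [load 21/29]
  20 → cabin 3 (new)  [load 20/29]
  20 → cabin 4 (new)  [load 20/29]
  19 → cabin 5 (new)  [load 19/29]
  18 → cabin 6 (new)  [load 18/29]
  8 → cabin 2  [load 29/29]
  7 → cabin 1  [load 29/29]
  5 → cabin 3  [load 25/29]
  4 → cabin 3  [load 29/29]
  3 → cabin 4  [load 23/29]
6 cabins opened.

6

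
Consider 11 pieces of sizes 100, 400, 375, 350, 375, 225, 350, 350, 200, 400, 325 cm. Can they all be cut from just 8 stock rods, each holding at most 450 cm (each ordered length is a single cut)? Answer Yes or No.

Total = 3450 cm; ⌈3450/450⌉ = 8.
The bound of 8 does not rule out 8, but exhaustive search shows no assignment into 8 stock rods of capacity 450 cm exists — the minimum is 9.

No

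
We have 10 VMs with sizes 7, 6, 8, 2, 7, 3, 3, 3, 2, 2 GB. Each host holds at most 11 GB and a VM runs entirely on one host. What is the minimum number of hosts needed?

4

Total = 8 + 7 + 7 + 6 + 3 + 3 + 3 + 2 + 2 + 2 = 43 GB.
Lower bound: ⌈43/11⌉ = 4 hosts.
A packing using 4 hosts:
  host 1: 8 + 3 = 11
  host 2: 7 + 3 = 10
  host 3: 7 + 2 + 2 = 11
  host 4: 6 + 3 + 2 = 11
This matches the lower bound, so 4 is optimal.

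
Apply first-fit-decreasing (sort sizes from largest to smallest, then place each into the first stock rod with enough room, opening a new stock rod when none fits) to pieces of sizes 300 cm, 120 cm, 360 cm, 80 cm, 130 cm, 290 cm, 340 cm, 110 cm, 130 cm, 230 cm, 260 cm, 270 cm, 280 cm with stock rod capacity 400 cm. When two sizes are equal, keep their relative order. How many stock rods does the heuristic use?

Sorted descending: 360, 340, 300, 290, 280, 270, 260, 230, 130, 130, 120, 110, 80.
  360 → stock rod 1 (new)  [load 360/400]
  340 → stock rod 2 (new)  [load 340/400]
  300 → stock rod 3 (new)  [load 300/400]
  290 → stock rod 4 (new)  [load 290/400]
  280 → stock rod 5 (new)  [load 280/400]
  270 → stock rod 6 (new)  [load 270/400]
  260 → stock rod 7 (new)  [load 260/400]
  230 → stock rod 8 (new)  [load 230/400]
  130 → stock rod 6  [load 400/400]
  130 → stock rod 7  [load 390/400]
  120 → stock rod 5  [load 400/400]
  110 → stock rod 4  [load 400/400]
  80 → stock rod 3  [load 380/400]
8 stock rods opened.

8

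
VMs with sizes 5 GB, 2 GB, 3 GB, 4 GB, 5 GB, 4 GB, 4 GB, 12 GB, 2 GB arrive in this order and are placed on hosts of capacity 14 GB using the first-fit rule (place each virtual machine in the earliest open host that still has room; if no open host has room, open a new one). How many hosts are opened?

  5 → host 1 (new)  [load 5/14]
  2 → host 1  [load 7/14]
  3 → host 1  [load 10/14]
  4 → host 1  [load 14/14]
  5 → host 2 (new)  [load 5/14]
  4 → host 2  [load 9/14]
  4 → host 2  [load 13/14]
  12 → host 3 (new)  [load 12/14]
  2 → host 3  [load 14/14]
3 hosts opened.

3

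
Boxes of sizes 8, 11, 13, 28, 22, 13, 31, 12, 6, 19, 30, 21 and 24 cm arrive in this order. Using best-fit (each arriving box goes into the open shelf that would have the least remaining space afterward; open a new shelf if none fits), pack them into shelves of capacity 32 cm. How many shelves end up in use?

9

  8 → shelf 1 (new)  [load 8/32]
  11 → shelf 1  [load 19/32]
  13 → shelf 1  [load 32/32]
  28 → shelf 2 (new)  [load 28/32]
  22 → shelf 3 (new)  [load 22/32]
  13 → shelf 4 (new)  [load 13/32]
  31 → shelf 5 (new)  [load 31/32]
  12 → shelf 4  [load 25/32]
  6 → shelf 4  [load 31/32]
  19 → shelf 6 (new)  [load 19/32]
  30 → shelf 7 (new)  [load 30/32]
  21 → shelf 8 (new)  [load 21/32]
  24 → shelf 9 (new)  [load 24/32]
9 shelves opened.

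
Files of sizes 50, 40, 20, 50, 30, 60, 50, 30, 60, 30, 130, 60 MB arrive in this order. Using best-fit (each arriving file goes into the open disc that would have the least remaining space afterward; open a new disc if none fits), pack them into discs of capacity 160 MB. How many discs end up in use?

5

  50 → disc 1 (new)  [load 50/160]
  40 → disc 1  [load 90/160]
  20 → disc 1  [load 110/160]
  50 → disc 1  [load 160/160]
  30 → disc 2 (new)  [load 30/160]
  60 → disc 2  [load 90/160]
  50 → disc 2  [load 140/160]
  30 → disc 3 (new)  [load 30/160]
  60 → disc 3  [load 90/160]
  30 → disc 3  [load 120/160]
  130 → disc 4 (new)  [load 130/160]
  60 → disc 5 (new)  [load 60/160]
5 discs opened.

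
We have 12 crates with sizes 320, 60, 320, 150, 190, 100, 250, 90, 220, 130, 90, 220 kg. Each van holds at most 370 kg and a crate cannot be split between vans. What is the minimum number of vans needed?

7

Total = 320 + 320 + 250 + 220 + 220 + 190 + 150 + 130 + 100 + 90 + 90 + 60 = 2140 kg.
Lower bound: ⌈2140/370⌉ = 6 vans.
A packing using 7 vans:
  van 1: 320 = 320
  van 2: 320 = 320
  van 3: 250 + 100 = 350
  van 4: 220 + 150 = 370
  van 5: 220 + 130 = 350
  van 6: 190 + 90 + 90 = 370
  van 7: 60 = 60
No arrangement into 6 vans stays within capacity, so 7 is optimal.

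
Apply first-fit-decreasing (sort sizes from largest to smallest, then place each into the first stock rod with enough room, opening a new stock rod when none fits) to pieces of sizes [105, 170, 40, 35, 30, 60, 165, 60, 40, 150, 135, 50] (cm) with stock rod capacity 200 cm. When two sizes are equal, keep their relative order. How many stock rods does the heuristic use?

6

Sorted descending: 170, 165, 150, 135, 105, 60, 60, 50, 40, 40, 35, 30.
  170 → stock rod 1 (new)  [load 170/200]
  165 → stock rod 2 (new)  [load 165/200]
  150 → stock rod 3 (new)  [load 150/200]
  135 → stock rod 4 (new)  [load 135/200]
  105 → stock rod 5 (new)  [load 105/200]
  60 → stock rod 4  [load 195/200]
  60 → stock rod 5  [load 165/200]
  50 → stock rod 3  [load 200/200]
  40 → stock rod 6 (new)  [load 40/200]
  40 → stock rod 6  [load 80/200]
  35 → stock rod 2  [load 200/200]
  30 → stock rod 1  [load 200/200]
6 stock rods opened.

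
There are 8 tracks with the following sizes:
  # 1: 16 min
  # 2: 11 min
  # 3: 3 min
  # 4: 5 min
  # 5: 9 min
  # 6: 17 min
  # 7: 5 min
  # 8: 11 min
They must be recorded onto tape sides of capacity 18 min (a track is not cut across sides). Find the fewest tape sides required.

Total = 17 + 16 + 11 + 11 + 9 + 5 + 5 + 3 = 77 min.
Lower bound: ⌈77/18⌉ = 5 tape sides.
A packing using 5 tape sides:
  side 1: 17 = 17
  side 2: 16 = 16
  side 3: 11 + 5 = 16
  side 4: 11 + 5 = 16
  side 5: 9 + 3 = 12
This matches the lower bound, so 5 is optimal.

5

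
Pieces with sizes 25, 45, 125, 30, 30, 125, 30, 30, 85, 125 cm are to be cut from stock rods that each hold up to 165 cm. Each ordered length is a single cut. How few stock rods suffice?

Total = 125 + 125 + 125 + 85 + 45 + 30 + 30 + 30 + 30 + 25 = 650 cm.
Lower bound: ⌈650/165⌉ = 4 stock rods.
A packing using 5 stock rods:
  stock rod 1: 125 + 30 = 155
  stock rod 2: 125 + 30 = 155
  stock rod 3: 125 + 30 = 155
  stock rod 4: 85 + 45 + 30 = 160
  stock rod 5: 25 = 25
No arrangement into 4 stock rods stays within capacity, so 5 is optimal.

5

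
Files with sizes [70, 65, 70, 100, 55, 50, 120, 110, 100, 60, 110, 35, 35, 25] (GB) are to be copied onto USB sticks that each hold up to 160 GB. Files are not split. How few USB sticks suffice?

Total = 120 + 110 + 110 + 100 + 100 + 70 + 70 + 65 + 60 + 55 + 50 + 35 + 35 + 25 = 1005 GB.
Lower bound: ⌈1005/160⌉ = 7 USB sticks.
A packing using 7 USB sticks:
  USB stick 1: 120 + 35 = 155
  USB stick 2: 110 + 50 = 160
  USB stick 3: 110 + 35 = 145
  USB stick 4: 100 + 60 = 160
  USB stick 5: 100 + 55 = 155
  USB stick 6: 70 + 70 = 140
  USB stick 7: 65 + 25 = 90
This matches the lower bound, so 7 is optimal.

7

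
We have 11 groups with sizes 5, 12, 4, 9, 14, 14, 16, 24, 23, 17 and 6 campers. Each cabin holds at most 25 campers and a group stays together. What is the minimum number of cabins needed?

Total = 24 + 23 + 17 + 16 + 14 + 14 + 12 + 9 + 6 + 5 + 4 = 144 campers.
Lower bound: ⌈144/25⌉ = 6 cabins.
A packing using 7 cabins:
  cabin 1: 24 = 24
  cabin 2: 23 = 23
  cabin 3: 17 + 6 = 23
  cabin 4: 16 + 9 = 25
  cabin 5: 14 + 5 + 4 = 23
  cabin 6: 14 = 14
  cabin 7: 12 = 12
No arrangement into 6 cabins stays within capacity, so 7 is optimal.

7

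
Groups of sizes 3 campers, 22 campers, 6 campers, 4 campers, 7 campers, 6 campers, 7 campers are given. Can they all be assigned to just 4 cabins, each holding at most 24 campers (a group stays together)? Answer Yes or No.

A valid assignment using 3 cabins:
  cabin 1: 22 = 22
  cabin 2: 7 + 7 + 6 + 4 = 24
  cabin 3: 6 + 3 = 9
That uses only 3 ≤ 4, so 4 cabins are enough.

Yes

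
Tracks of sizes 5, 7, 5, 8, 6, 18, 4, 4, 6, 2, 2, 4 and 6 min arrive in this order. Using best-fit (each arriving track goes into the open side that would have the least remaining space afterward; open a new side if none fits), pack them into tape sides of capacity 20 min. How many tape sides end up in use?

4

  5 → side 1 (new)  [load 5/20]
  7 → side 1  [load 12/20]
  5 → side 1  [load 17/20]
  8 → side 2 (new)  [load 8/20]
  6 → side 2  [load 14/20]
  18 → side 3 (new)  [load 18/20]
  4 → side 2  [load 18/20]
  4 → side 4 (new)  [load 4/20]
  6 → side 4  [load 10/20]
  2 → side 2  [load 20/20]
  2 → side 3  [load 20/20]
  4 → side 4  [load 14/20]
  6 → side 4  [load 20/20]
4 tape sides opened.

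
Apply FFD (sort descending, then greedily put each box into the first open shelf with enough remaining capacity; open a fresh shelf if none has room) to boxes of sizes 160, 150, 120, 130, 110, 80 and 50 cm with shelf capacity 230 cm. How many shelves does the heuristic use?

Sorted descending: 160, 150, 130, 120, 110, 80, 50.
  160 → shelf 1 (new)  [load 160/230]
  150 → shelf 2 (new)  [load 150/230]
  130 → shelf 3 (new)  [load 130/230]
  120 → shelf 4 (new)  [load 120/230]
  110 → shelf 4  [load 230/230]
  80 → shelf 2  [load 230/230]
  50 → shelf 1  [load 210/230]
4 shelves opened.

4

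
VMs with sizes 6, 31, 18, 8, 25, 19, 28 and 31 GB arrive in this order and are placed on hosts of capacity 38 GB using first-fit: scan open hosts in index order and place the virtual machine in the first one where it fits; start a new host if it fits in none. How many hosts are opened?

6

  6 → host 1 (new)  [load 6/38]
  31 → host 1  [load 37/38]
  18 → host 2 (new)  [load 18/38]
  8 → host 2  [load 26/38]
  25 → host 3 (new)  [load 25/38]
  19 → host 4 (new)  [load 19/38]
  28 → host 5 (new)  [load 28/38]
  31 → host 6 (new)  [load 31/38]
6 hosts opened.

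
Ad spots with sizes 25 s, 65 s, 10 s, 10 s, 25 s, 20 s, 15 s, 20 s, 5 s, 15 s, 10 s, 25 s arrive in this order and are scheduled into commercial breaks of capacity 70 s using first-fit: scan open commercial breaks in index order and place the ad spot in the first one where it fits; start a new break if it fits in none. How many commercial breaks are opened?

  25 → break 1 (new)  [load 25/70]
  65 → break 2 (new)  [load 65/70]
  10 → break 1  [load 35/70]
  10 → break 1  [load 45/70]
  25 → break 1  [load 70/70]
  20 → break 3 (new)  [load 20/70]
  15 → break 3  [load 35/70]
  20 → break 3  [load 55/70]
  5 → break 2  [load 70/70]
  15 → break 3  [load 70/70]
  10 → break 4 (new)  [load 10/70]
  25 → break 4  [load 35/70]
4 commercial breaks opened.

4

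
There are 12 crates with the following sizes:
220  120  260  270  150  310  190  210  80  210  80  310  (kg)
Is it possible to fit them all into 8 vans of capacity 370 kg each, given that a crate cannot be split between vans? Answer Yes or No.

Yes

A valid assignment using 8 vans:
  van 1: 310 = 310
  van 2: 310 = 310
  van 3: 270 + 80 = 350
  van 4: 260 + 80 = 340
  van 5: 220 + 150 = 370
  van 6: 210 + 120 = 330
  van 7: 210 = 210
  van 8: 190 = 190
Every load is within 370 kg, so 8 vans suffice.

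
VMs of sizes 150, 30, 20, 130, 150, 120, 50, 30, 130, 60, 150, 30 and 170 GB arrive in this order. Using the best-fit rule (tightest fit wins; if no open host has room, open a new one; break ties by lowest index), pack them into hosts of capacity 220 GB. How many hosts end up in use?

7

  150 → host 1 (new)  [load 150/220]
  30 → host 1  [load 180/220]
  20 → host 1  [load 200/220]
  130 → host 2 (new)  [load 130/220]
  150 → host 3 (new)  [load 150/220]
  120 → host 4 (new)  [load 120/220]
  50 → host 3  [load 200/220]
  30 → host 2  [load 160/220]
  130 → host 5 (new)  [load 130/220]
  60 → host 2  [load 220/220]
  150 → host 6 (new)  [load 150/220]
  30 → host 6  [load 180/220]
  170 → host 7 (new)  [load 170/220]
7 hosts opened.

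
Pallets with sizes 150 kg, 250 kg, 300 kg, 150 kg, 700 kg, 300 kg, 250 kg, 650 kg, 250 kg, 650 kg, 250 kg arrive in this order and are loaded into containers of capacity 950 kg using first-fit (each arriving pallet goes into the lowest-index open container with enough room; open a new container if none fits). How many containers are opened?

  150 → container 1 (new)  [load 150/950]
  250 → container 1  [load 400/950]
  300 → container 1  [load 700/950]
  150 → container 1  [load 850/950]
  700 → container 2 (new)  [load 700/950]
  300 → container 3 (new)  [load 300/950]
  250 → container 2  [load 950/950]
  650 → container 3  [load 950/950]
  250 → container 4 (new)  [load 250/950]
  650 → container 4  [load 900/950]
  250 → container 5 (new)  [load 250/950]
5 containers opened.

5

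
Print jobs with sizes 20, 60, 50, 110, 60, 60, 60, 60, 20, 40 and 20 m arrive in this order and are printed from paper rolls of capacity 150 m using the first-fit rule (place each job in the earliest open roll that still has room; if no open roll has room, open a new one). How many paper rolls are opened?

4

  20 → roll 1 (new)  [load 20/150]
  60 → roll 1  [load 80/150]
  50 → roll 1  [load 130/150]
  110 → roll 2 (new)  [load 110/150]
  60 → roll 3 (new)  [load 60/150]
  60 → roll 3  [load 120/150]
  60 → roll 4 (new)  [load 60/150]
  60 → roll 4  [load 120/150]
  20 → roll 1  [load 150/150]
  40 → roll 2  [load 150/150]
  20 → roll 3  [load 140/150]
4 paper rolls opened.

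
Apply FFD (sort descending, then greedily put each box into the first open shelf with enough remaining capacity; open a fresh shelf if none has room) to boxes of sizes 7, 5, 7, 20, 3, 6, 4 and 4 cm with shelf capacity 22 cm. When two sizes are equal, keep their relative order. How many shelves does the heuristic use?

3

Sorted descending: 20, 7, 7, 6, 5, 4, 4, 3.
  20 → shelf 1 (new)  [load 20/22]
  7 → shelf 2 (new)  [load 7/22]
  7 → shelf 2  [load 14/22]
  6 → shelf 2  [load 20/22]
  5 → shelf 3 (new)  [load 5/22]
  4 → shelf 3  [load 9/22]
  4 → shelf 3  [load 13/22]
  3 → shelf 3  [load 16/22]
3 shelves opened.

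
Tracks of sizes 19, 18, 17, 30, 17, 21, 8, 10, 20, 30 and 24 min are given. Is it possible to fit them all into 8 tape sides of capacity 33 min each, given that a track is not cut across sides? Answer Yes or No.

Total = 214 min; ⌈214/33⌉ = 7.
9 tracks each exceed half the capacity and cannot share a side, forcing at least 9 tape sides.
At least 9 tape sides are required, but only 8 are allowed.

No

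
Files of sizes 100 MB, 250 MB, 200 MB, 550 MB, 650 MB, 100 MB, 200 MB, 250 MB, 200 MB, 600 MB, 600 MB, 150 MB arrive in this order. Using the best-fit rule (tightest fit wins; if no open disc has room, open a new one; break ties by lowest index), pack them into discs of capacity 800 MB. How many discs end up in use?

5

  100 → disc 1 (new)  [load 100/800]
  250 → disc 1  [load 350/800]
  200 → disc 1  [load 550/800]
  550 → disc 2 (new)  [load 550/800]
  650 → disc 3 (new)  [load 650/800]
  100 → disc 3  [load 750/800]
  200 → disc 1  [load 750/800]
  250 → disc 2  [load 800/800]
  200 → disc 4 (new)  [load 200/800]
  600 → disc 4  [load 800/800]
  600 → disc 5 (new)  [load 600/800]
  150 → disc 5  [load 750/800]
5 discs opened.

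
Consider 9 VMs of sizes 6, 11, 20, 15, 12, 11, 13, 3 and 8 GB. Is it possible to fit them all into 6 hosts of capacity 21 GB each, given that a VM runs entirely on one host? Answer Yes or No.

Yes

A valid assignment using 6 hosts:
  host 1: 20 = 20
  host 2: 15 + 6 = 21
  host 3: 13 + 8 = 21
  host 4: 12 + 3 = 15
  host 5: 11 = 11
  host 6: 11 = 11
Every load is within 21 GB, so 6 hosts suffice.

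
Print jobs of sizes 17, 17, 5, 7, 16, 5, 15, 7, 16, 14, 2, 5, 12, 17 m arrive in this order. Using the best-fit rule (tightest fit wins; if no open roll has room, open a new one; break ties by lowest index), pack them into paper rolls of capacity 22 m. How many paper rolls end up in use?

  17 → roll 1 (new)  [load 17/22]
  17 → roll 2 (new)  [load 17/22]
  5 → roll 1  [load 22/22]
  7 → roll 3 (new)  [load 7/22]
  16 → roll 4 (new)  [load 16/22]
  5 → roll 2  [load 22/22]
  15 → roll 3  [load 22/22]
  7 → roll 5 (new)  [load 7/22]
  16 → roll 6 (new)  [load 16/22]
  14 → roll 5  [load 21/22]
  2 → roll 4  [load 18/22]
  5 → roll 6  [load 21/22]
  12 → roll 7 (new)  [load 12/22]
  17 → roll 8 (new)  [load 17/22]
8 paper rolls opened.

8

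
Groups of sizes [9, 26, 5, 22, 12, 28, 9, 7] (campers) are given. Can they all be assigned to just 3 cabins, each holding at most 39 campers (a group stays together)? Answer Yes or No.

No

Total = 118 campers; ⌈118/39⌉ = 4.
At least 4 cabins are required, but only 3 are allowed.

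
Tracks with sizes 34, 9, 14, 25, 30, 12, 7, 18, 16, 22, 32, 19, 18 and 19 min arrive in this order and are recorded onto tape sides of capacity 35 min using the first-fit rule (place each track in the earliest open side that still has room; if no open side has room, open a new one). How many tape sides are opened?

10

  34 → side 1 (new)  [load 34/35]
  9 → side 2 (new)  [load 9/35]
  14 → side 2  [load 23/35]
  25 → side 3 (new)  [load 25/35]
  30 → side 4 (new)  [load 30/35]
  12 → side 2  [load 35/35]
  7 → side 3  [load 32/35]
  18 → side 5 (new)  [load 18/35]
  16 → side 5  [load 34/35]
  22 → side 6 (new)  [load 22/35]
  32 → side 7 (new)  [load 32/35]
  19 → side 8 (new)  [load 19/35]
  18 → side 9 (new)  [load 18/35]
  19 → side 10 (new)  [load 19/35]
10 tape sides opened.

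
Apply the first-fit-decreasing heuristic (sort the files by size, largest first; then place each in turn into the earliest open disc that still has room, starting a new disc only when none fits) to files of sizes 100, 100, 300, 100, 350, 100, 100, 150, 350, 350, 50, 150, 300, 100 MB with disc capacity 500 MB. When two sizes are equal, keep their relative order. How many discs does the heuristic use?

Sorted descending: 350, 350, 350, 300, 300, 150, 150, 100, 100, 100, 100, 100, 100, 50.
  350 → disc 1 (new)  [load 350/500]
  350 → disc 2 (new)  [load 350/500]
  350 → disc 3 (new)  [load 350/500]
  300 → disc 4 (new)  [load 300/500]
  300 → disc 5 (new)  [load 300/500]
  150 → disc 1  [load 500/500]
  150 → disc 2  [load 500/500]
  100 → disc 3  [load 450/500]
  100 → disc 4  [load 400/500]
  100 → disc 4  [load 500/500]
  100 → disc 5  [load 400/500]
  100 → disc 5  [load 500/500]
  100 → disc 6 (new)  [load 100/500]
  50 → disc 3  [load 500/500]
6 discs opened.

6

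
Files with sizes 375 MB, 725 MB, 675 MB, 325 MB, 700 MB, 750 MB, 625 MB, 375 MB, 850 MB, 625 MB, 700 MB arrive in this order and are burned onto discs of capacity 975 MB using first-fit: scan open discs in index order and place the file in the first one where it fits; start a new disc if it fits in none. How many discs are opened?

10

  375 → disc 1 (new)  [load 375/975]
  725 → disc 2 (new)  [load 725/975]
  675 → disc 3 (new)  [load 675/975]
  325 → disc 1  [load 700/975]
  700 → disc 4 (new)  [load 700/975]
  750 → disc 5 (new)  [load 750/975]
  625 → disc 6 (new)  [load 625/975]
  375 → disc 7 (new)  [load 375/975]
  850 → disc 8 (new)  [load 850/975]
  625 → disc 9 (new)  [load 625/975]
  700 → disc 10 (new)  [load 700/975]
10 discs opened.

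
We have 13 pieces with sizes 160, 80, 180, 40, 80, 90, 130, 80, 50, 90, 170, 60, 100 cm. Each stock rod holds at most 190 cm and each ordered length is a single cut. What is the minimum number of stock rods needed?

8

Total = 180 + 170 + 160 + 130 + 100 + 90 + 90 + 80 + 80 + 80 + 60 + 50 + 40 = 1310 cm.
Lower bound: ⌈1310/190⌉ = 7 stock rods.
A packing using 8 stock rods:
  stock rod 1: 180 = 180
  stock rod 2: 170 = 170
  stock rod 3: 160 = 160
  stock rod 4: 130 + 60 = 190
  stock rod 5: 100 + 90 = 190
  stock rod 6: 90 + 80 = 170
  stock rod 7: 80 + 80 = 160
  stock rod 8: 50 + 40 = 90
No arrangement into 7 stock rods stays within capacity, so 8 is optimal.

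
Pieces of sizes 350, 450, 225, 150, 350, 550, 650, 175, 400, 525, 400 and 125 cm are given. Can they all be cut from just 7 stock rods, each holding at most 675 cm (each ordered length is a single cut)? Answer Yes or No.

Total = 4350 cm; ⌈4350/675⌉ = 7.
8 pieces each exceed half the capacity and cannot share a stock rod, forcing at least 8 stock rods.
At least 8 stock rods are required, but only 7 are allowed.

No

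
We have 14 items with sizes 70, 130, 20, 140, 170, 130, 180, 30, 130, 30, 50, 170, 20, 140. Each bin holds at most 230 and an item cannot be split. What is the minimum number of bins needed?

8

Total = 180 + 170 + 170 + 140 + 140 + 130 + 130 + 130 + 70 + 50 + 30 + 30 + 20 + 20 = 1410.
Lower bound: ⌈1410/230⌉ = 7 bins.
Also, 8 items each exceed 115, and no two of those can share a bin, so at least 8 bins are needed.
A packing using 8 bins:
  bin 1: 180 + 50 = 230
  bin 2: 170 + 30 + 30 = 230
  bin 3: 170 + 20 + 20 = 210
  bin 4: 140 + 70 = 210
  bin 5: 140 = 140
  bin 6: 130 = 130
  bin 7: 130 = 130
  bin 8: 130 = 130
This matches the lower bound, so 8 is optimal.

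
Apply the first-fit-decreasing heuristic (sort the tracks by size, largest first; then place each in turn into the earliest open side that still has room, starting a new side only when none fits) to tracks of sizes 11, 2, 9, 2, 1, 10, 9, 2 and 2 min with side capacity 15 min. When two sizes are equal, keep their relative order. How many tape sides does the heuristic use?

4

Sorted descending: 11, 10, 9, 9, 2, 2, 2, 2, 1.
  11 → side 1 (new)  [load 11/15]
  10 → side 2 (new)  [load 10/15]
  9 → side 3 (new)  [load 9/15]
  9 → side 4 (new)  [load 9/15]
  2 → side 1  [load 13/15]
  2 → side 1  [load 15/15]
  2 → side 2  [load 12/15]
  2 → side 2  [load 14/15]
  1 → side 2  [load 15/15]
4 tape sides opened.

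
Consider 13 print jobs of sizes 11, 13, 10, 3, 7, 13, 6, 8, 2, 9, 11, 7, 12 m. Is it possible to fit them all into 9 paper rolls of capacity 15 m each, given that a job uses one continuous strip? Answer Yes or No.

A valid assignment using 9 paper rolls:
  roll 1: 13 + 2 = 15
  roll 2: 13 = 13
  roll 3: 12 + 3 = 15
  roll 4: 11 = 11
  roll 5: 11 = 11
  roll 6: 10 = 10
  roll 7: 9 + 6 = 15
  roll 8: 8 + 7 = 15
  roll 9: 7 = 7
Every load is within 15 m, so 9 paper rolls suffice.

Yes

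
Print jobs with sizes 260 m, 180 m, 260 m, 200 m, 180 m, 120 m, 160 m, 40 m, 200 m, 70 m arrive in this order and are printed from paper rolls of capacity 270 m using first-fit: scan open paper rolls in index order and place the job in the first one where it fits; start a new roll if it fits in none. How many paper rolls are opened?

8

  260 → roll 1 (new)  [load 260/270]
  180 → roll 2 (new)  [load 180/270]
  260 → roll 3 (new)  [load 260/270]
  200 → roll 4 (new)  [load 200/270]
  180 → roll 5 (new)  [load 180/270]
  120 → roll 6 (new)  [load 120/270]
  160 → roll 7 (new)  [load 160/270]
  40 → roll 2  [load 220/270]
  200 → roll 8 (new)  [load 200/270]
  70 → roll 4  [load 270/270]
8 paper rolls opened.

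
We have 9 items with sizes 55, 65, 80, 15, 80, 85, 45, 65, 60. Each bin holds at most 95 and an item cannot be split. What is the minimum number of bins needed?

8

Total = 85 + 80 + 80 + 65 + 65 + 60 + 55 + 45 + 15 = 550.
Lower bound: ⌈550/95⌉ = 6 bins.
Also, 7 items each exceed 95/2, and no two of those can share a bin, so at least 7 bins are needed.
A packing using 8 bins:
  bin 1: 85 = 85
  bin 2: 80 + 15 = 95
  bin 3: 80 = 80
  bin 4: 65 = 65
  bin 5: 65 = 65
  bin 6: 60 = 60
  bin 7: 55 = 55
  bin 8: 45 = 45
No arrangement into 7 bins stays within capacity, so 8 is optimal.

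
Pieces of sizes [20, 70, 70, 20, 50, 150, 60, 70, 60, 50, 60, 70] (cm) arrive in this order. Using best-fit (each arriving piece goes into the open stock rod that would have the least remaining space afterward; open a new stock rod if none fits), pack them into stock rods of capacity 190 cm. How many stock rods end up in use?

  20 → stock rod 1 (new)  [load 20/190]
  70 → stock rod 1  [load 90/190]
  70 → stock rod 1  [load 160/190]
  20 → stock rod 1  [load 180/190]
  50 → stock rod 2 (new)  [load 50/190]
  150 → stock rod 3 (new)  [load 150/190]
  60 → stock rod 2  [load 110/190]
  70 → stock rod 2  [load 180/190]
  60 → stock rod 4 (new)  [load 60/190]
  50 → stock rod 4  [load 110/190]
  60 → stock rod 4  [load 170/190]
  70 → stock rod 5 (new)  [load 70/190]
5 stock rods opened.

5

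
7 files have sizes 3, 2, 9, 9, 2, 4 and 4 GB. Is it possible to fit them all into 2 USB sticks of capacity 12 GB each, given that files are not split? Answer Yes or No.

Total = 33 GB; ⌈33/12⌉ = 3.
At least 3 USB sticks are required, but only 2 are allowed.

No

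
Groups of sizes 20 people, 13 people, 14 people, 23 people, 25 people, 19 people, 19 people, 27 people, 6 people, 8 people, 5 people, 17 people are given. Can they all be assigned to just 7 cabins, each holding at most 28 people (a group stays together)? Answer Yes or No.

Total = 196 people; ⌈196/28⌉ = 7.
The bound of 7 does not rule out 7, but exhaustive search shows no assignment into 7 cabins of capacity 28 people exists — the minimum is 8.

No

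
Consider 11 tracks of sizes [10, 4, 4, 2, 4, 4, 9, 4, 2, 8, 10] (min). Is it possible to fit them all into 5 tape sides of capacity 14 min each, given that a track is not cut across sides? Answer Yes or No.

Yes

A valid assignment using 5 tape sides:
  side 1: 10 + 4 = 14
  side 2: 10 + 4 = 14
  side 3: 9 + 4 = 13
  side 4: 8 + 4 + 2 = 14
  side 5: 4 + 2 = 6
Every load is within 14 min, so 5 tape sides suffice.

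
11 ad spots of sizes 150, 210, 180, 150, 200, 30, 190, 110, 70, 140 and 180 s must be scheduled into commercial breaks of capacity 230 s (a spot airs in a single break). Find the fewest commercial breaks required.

Total = 210 + 200 + 190 + 180 + 180 + 150 + 150 + 140 + 110 + 70 + 30 = 1610 s.
Lower bound: ⌈1610/230⌉ = 7 commercial breaks.
Also, 8 ad spots each exceed 115 s, and no two of those can share a break, so at least 8 commercial breaks are needed.
A packing using 9 commercial breaks:
  break 1: 210 = 210
  break 2: 200 + 30 = 230
  break 3: 190 = 190
  break 4: 180 = 180
  break 5: 180 = 180
  break 6: 150 + 70 = 220
  break 7: 150 = 150
  break 8: 140 = 140
  break 9: 110 = 110
No arrangement into 8 commercial breaks stays within capacity, so 9 is optimal.

9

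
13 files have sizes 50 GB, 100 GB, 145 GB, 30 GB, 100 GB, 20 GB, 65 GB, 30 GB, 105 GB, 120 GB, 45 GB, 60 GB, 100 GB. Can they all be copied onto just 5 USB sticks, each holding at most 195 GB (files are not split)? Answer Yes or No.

Total = 970 GB; ⌈970/195⌉ = 5.
6 files each exceed half the capacity and cannot share a USB stick, forcing at least 6 USB sticks.
At least 6 USB sticks are required, but only 5 are allowed.

No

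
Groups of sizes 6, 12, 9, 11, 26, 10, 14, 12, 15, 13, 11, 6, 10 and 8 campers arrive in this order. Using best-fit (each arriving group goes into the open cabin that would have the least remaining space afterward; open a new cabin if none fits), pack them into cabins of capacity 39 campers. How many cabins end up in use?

  6 → cabin 1 (new)  [load 6/39]
  12 → cabin 1  [load 18/39]
  9 → cabin 1  [load 27/39]
  11 → cabin 1  [load 38/39]
  26 → cabin 2 (new)  [load 26/39]
  10 → cabin 2  [load 36/39]
  14 → cabin 3 (new)  [load 14/39]
  12 → cabin 3  [load 26/39]
  15 → cabin 4 (new)  [load 15/39]
  13 → cabin 3  [load 39/39]
  11 → cabin 4  [load 26/39]
  6 → cabin 4  [load 32/39]
  10 → cabin 5 (new)  [load 10/39]
  8 → cabin 5  [load 18/39]
5 cabins opened.

5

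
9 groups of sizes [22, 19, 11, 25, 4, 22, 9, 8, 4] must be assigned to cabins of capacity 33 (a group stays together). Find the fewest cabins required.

Total = 25 + 22 + 22 + 19 + 11 + 9 + 8 + 4 + 4 = 124.
Lower bound: ⌈124/33⌉ = 4 cabins.
A packing using 4 cabins:
  cabin 1: 25 + 8 = 33
  cabin 2: 22 + 11 = 33
  cabin 3: 22 + 9 = 31
  cabin 4: 19 + 4 + 4 = 27
This matches the lower bound, so 4 is optimal.

4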